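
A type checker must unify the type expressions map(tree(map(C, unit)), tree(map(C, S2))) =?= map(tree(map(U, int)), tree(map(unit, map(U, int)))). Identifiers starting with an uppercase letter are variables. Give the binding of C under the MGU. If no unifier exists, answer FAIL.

Decompose map/2: tree(map(C, unit)) =?= tree(map(U, int)),  tree(map(C, S2)) =?= tree(map(unit, map(U, int))).
Decompose tree/1: map(C, unit) =?= map(U, int).
Decompose map/2: C =?= U,  unit =?= int.
Bind C := U; substituting into the one remaining equation that mentions C gives: tree(map(U, S2)) =?= tree(map(unit, map(U, int))).
Clash: constants unit and int differ; no unifier exists.

FAIL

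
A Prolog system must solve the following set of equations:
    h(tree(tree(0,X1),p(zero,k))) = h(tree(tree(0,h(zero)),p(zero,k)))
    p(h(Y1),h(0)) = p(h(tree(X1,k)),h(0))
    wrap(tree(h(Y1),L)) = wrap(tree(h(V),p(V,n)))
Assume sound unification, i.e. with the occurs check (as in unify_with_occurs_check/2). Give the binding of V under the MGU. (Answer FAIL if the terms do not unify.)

tree(h(zero),k)

Decompose h/1: tree(tree(0,X1),p(zero,k)) = tree(tree(0,h(zero)),p(zero,k)).
Decompose tree/2: tree(0,X1) = tree(0,h(zero)),  p(zero,k) = p(zero,k).
Decompose tree/2: 0 = 0,  X1 = h(zero).
Delete trivial equation 0 = 0.
Bind X1 := h(zero); substituting into the one remaining equation that mentions X1 gives: p(h(Y1),h(0)) = p(h(tree(h(zero),k)),h(0)).
Delete trivial equation p(zero,k) = p(zero,k).
Decompose p/2: h(Y1) = h(tree(h(zero),k)),  h(0) = h(0).
Decompose h/1: Y1 = tree(h(zero),k).
Bind Y1 := tree(h(zero),k); substituting into the one remaining equation that mentions Y1 gives: wrap(tree(h(tree(h(zero),k)),L)) = wrap(tree(h(V),p(V,n))).
Delete trivial equation h(0) = h(0).
Decompose wrap/1: tree(h(tree(h(zero),k)),L) = tree(h(V),p(V,n)).
Decompose tree/2: h(tree(h(zero),k)) = h(V),  L = p(V,n).
Decompose h/1: tree(h(zero),k) = V.
Bind V := tree(h(zero),k); substituting into the remaining equation gives: L = p(tree(h(zero),k),n).
Bind L := p(tree(h(zero),k),n).
MGU = { X1 = h(zero), Y1 = tree(h(zero),k), V = tree(h(zero),k), L = p(tree(h(zero),k),n) }, so V = tree(h(zero),k).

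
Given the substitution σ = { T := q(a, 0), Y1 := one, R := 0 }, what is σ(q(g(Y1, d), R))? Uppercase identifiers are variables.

q(g(one, d), 0)

Replace each occurrence of Y1 with one.
Replace each occurrence of R with 0.
Result: q(g(one, d), 0).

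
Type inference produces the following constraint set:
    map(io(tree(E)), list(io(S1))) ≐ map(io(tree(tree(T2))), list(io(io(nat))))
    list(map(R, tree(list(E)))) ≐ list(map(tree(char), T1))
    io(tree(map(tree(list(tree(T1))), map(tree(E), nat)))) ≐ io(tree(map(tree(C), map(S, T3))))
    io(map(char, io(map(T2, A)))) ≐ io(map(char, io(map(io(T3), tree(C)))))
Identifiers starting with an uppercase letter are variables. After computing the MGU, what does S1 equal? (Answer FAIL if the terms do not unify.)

io(nat)

Decompose map/2: io(tree(E)) ≐ io(tree(tree(T2))),  list(io(S1)) ≐ list(io(io(nat))).
Decompose io/1: tree(E) ≐ tree(tree(T2)).
Decompose tree/1: E ≐ tree(T2).
Bind E := tree(T2); substituting into the 2 remaining equations that mention E gives: list(map(R, tree(list(tree(T2))))) ≐ list(map(tree(char), T1)),  io(tree(map(tree(list(tree(T1))), map(tree(tree(T2)), nat)))) ≐ io(tree(map(tree(C), map(S, T3)))).
Decompose list/1: io(S1) ≐ io(io(nat)).
Decompose io/1: S1 ≐ io(nat).
Bind S1 := io(nat); no other remaining equation mentions S1.
Decompose list/1: map(R, tree(list(tree(T2)))) ≐ map(tree(char), T1).
Decompose map/2: R ≐ tree(char),  tree(list(tree(T2))) ≐ T1.
Bind R := tree(char); no other remaining equation mentions R.
Bind T1 := tree(list(tree(T2))); substituting into the one remaining equation that mentions T1 gives: io(tree(map(tree(list(tree(tree(list(tree(T2)))))), map(tree(tree(T2)), nat)))) ≐ io(tree(map(tree(C), map(S, T3)))).
Decompose io/1: tree(map(tree(list(tree(tree(list(tree(T2)))))), map(tree(tree(T2)), nat))) ≐ tree(map(tree(C), map(S, T3))).
Decompose tree/1: map(tree(list(tree(tree(list(tree(T2)))))), map(tree(tree(T2)), nat)) ≐ map(tree(C), map(S, T3)).
Decompose map/2: tree(list(tree(tree(list(tree(T2)))))) ≐ tree(C),  map(tree(tree(T2)), nat) ≐ map(S, T3).
Decompose tree/1: list(tree(tree(list(tree(T2))))) ≐ C.
Bind C := list(tree(tree(list(tree(T2))))); substituting into the one remaining equation that mentions C gives: io(map(char, io(map(T2, A)))) ≐ io(map(char, io(map(io(T3), tree(list(tree(tree(list(tree(T2)))))))))).
Decompose map/2: tree(tree(T2)) ≐ S,  nat ≐ T3.
Bind S := tree(tree(T2)); no other remaining equation mentions S.
Bind T3 := nat; substituting into the remaining equation gives: io(map(char, io(map(T2, A)))) ≐ io(map(char, io(map(io(nat), tree(list(tree(tree(list(tree(T2)))))))))).
Decompose io/1: map(char, io(map(T2, A))) ≐ map(char, io(map(io(nat), tree(list(tree(tree(list(tree(T2))))))))).
Decompose map/2: char ≐ char,  io(map(T2, A)) ≐ io(map(io(nat), tree(list(tree(tree(list(tree(T2)))))))).
Delete trivial equation char ≐ char.
Decompose io/1: map(T2, A) ≐ map(io(nat), tree(list(tree(tree(list(tree(T2))))))).
Decompose map/2: T2 ≐ io(nat),  A ≐ tree(list(tree(tree(list(tree(T2)))))).
Bind T2 := io(nat); substituting into the remaining equation gives: A ≐ tree(list(tree(tree(list(tree(io(nat))))))). Substituting into the earlier bindings gives E := tree(io(nat)), T1 := tree(list(tree(io(nat)))), C := list(tree(tree(list(tree(io(nat)))))), S := tree(tree(io(nat))).
Bind A := tree(list(tree(tree(list(tree(io(nat))))))).
MGU = { E ↦ tree(io(nat)), S1 ↦ io(nat), R ↦ tree(char), T1 ↦ tree(list(tree(io(nat)))), C ↦ list(tree(tree(list(tree(io(nat)))))), S ↦ tree(tree(io(nat))), T3 ↦ nat, T2 ↦ io(nat), A ↦ tree(list(tree(tree(list(tree(io(nat))))))) }, so S1 ↦ io(nat).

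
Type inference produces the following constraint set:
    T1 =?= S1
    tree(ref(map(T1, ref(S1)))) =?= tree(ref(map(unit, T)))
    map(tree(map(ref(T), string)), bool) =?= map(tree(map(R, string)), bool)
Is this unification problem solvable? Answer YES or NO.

Bind T1 := S1; substituting into the one remaining equation that mentions T1 gives: tree(ref(map(S1, ref(S1)))) =?= tree(ref(map(unit, T))).
Decompose tree/1: ref(map(S1, ref(S1))) =?= ref(map(unit, T)).
Decompose ref/1: map(S1, ref(S1)) =?= map(unit, T).
Decompose map/2: S1 =?= unit,  ref(S1) =?= T.
Bind S1 := unit; substituting into the one remaining equation that mentions S1 gives: ref(unit) =?= T. Substituting into the earlier binding gives T1 := unit.
Bind T := ref(unit); substituting into the remaining equation gives: map(tree(map(ref(ref(unit)), string)), bool) =?= map(tree(map(R, string)), bool).
Decompose map/2: tree(map(ref(ref(unit)), string)) =?= tree(map(R, string)),  bool =?= bool.
Decompose tree/1: map(ref(ref(unit)), string) =?= map(R, string).
Decompose map/2: ref(ref(unit)) =?= R,  string =?= string.
Bind R := ref(ref(unit)); no other remaining equation mentions R.
Delete trivial equation string =?= string.
Delete trivial equation bool =?= bool.
No equations remain and no clash or occurs-check failure arose, so a unifier exists.

YES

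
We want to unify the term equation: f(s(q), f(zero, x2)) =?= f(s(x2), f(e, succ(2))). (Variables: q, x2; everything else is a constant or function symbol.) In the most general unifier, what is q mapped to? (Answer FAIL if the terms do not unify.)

Decompose f/2: s(q) =?= s(x2),  f(zero, x2) =?= f(e, succ(2)).
Decompose s/1: q =?= x2.
Bind q := x2; no other remaining equation mentions q.
Decompose f/2: zero =?= e,  x2 =?= succ(2).
Clash: constants zero and e differ; no unifier exists.

FAIL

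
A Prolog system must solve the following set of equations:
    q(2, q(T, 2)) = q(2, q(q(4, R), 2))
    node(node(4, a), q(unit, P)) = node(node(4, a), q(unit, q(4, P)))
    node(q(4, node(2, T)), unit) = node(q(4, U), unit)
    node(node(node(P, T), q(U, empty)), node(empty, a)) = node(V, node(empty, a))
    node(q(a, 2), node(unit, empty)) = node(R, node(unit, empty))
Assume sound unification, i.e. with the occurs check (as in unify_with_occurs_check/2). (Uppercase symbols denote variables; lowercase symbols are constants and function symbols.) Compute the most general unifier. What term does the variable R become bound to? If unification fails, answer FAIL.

Decompose q/2: 2 = 2,  q(T, 2) = q(q(4, R), 2).
Delete trivial equation 2 = 2.
Decompose q/2: T = q(4, R),  2 = 2.
Bind T := q(4, R); substituting into the 2 remaining equations that mention T gives: node(q(4, node(2, q(4, R))), unit) = node(q(4, U), unit),  node(node(node(P, q(4, R)), q(U, empty)), node(empty, a)) = node(V, node(empty, a)).
Delete trivial equation 2 = 2.
Decompose node/2: node(4, a) = node(4, a),  q(unit, P) = q(unit, q(4, P)).
Delete trivial equation node(4, a) = node(4, a).
Decompose q/2: unit = unit,  P = q(4, P).
Delete trivial equation unit = unit.
Occurs check fails: P occurs in q(4, P); the equation P = q(4, P) has no finite solution.

FAIL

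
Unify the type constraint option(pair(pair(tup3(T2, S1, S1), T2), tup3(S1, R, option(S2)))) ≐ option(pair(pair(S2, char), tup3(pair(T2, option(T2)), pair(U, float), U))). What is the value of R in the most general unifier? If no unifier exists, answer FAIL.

pair(option(tup3(char, pair(char, option(char)), pair(char, option(char)))), float)

Decompose option/1: pair(pair(tup3(T2, S1, S1), T2), tup3(S1, R, option(S2))) ≐ pair(pair(S2, char), tup3(pair(T2, option(T2)), pair(U, float), U)).
Decompose pair/2: pair(tup3(T2, S1, S1), T2) ≐ pair(S2, char),  tup3(S1, R, option(S2)) ≐ tup3(pair(T2, option(T2)), pair(U, float), U).
Decompose pair/2: tup3(T2, S1, S1) ≐ S2,  T2 ≐ char.
Bind S2 := tup3(T2, S1, S1); substituting into the one remaining equation that mentions S2 gives: tup3(S1, R, option(tup3(T2, S1, S1))) ≐ tup3(pair(T2, option(T2)), pair(U, float), U).
Bind T2 := char; substituting into the remaining equation gives: tup3(S1, R, option(tup3(char, S1, S1))) ≐ tup3(pair(char, option(char)), pair(U, float), U). Substituting into the earlier binding gives S2 := tup3(char, S1, S1).
Decompose tup3/3: S1 ≐ pair(char, option(char)),  R ≐ pair(U, float),  option(tup3(char, S1, S1)) ≐ U.
Bind S1 := pair(char, option(char)); substituting into the one remaining equation that mentions S1 gives: option(tup3(char, pair(char, option(char)), pair(char, option(char)))) ≐ U. Substituting into the earlier binding gives S2 := tup3(char, pair(char, option(char)), pair(char, option(char))).
Bind R := pair(U, float); no other remaining equation mentions R.
Bind U := option(tup3(char, pair(char, option(char)), pair(char, option(char)))). Substituting into the earlier binding gives R := pair(option(tup3(char, pair(char, option(char)), pair(char, option(char)))), float).
MGU = { S2 -> tup3(char, pair(char, option(char)), pair(char, option(char))), T2 -> char, S1 -> pair(char, option(char)), R -> pair(option(tup3(char, pair(char, option(char)), pair(char, option(char)))), float), U -> option(tup3(char, pair(char, option(char)), pair(char, option(char)))) }, so R -> pair(option(tup3(char, pair(char, option(char)), pair(char, option(char)))), float).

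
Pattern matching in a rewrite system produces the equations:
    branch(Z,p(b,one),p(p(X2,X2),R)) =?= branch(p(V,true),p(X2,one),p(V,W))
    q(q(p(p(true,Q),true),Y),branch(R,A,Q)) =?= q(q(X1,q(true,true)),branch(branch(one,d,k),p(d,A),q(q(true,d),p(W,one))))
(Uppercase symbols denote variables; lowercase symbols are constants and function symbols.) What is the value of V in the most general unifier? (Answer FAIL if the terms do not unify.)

FAIL

Decompose branch/3: Z =?= p(V,true),  p(b,one) =?= p(X2,one),  p(p(X2,X2),R) =?= p(V,W).
Bind Z := p(V,true); no other remaining equation mentions Z.
Decompose p/2: b =?= X2,  one =?= one.
Bind X2 := b; substituting into the one remaining equation that mentions X2 gives: p(p(b,b),R) =?= p(V,W).
Delete trivial equation one =?= one.
Decompose p/2: p(b,b) =?= V,  R =?= W.
Bind V := p(b,b); no other remaining equation mentions V. Substituting into the earlier binding gives Z := p(p(b,b),true).
Bind R := W; substituting into the remaining equation gives: q(q(p(p(true,Q),true),Y),branch(W,A,Q)) =?= q(q(X1,q(true,true)),branch(branch(one,d,k),p(d,A),q(q(true,d),p(W,one)))).
Decompose q/2: q(p(p(true,Q),true),Y) =?= q(X1,q(true,true)),  branch(W,A,Q) =?= branch(branch(one,d,k),p(d,A),q(q(true,d),p(W,one))).
Decompose q/2: p(p(true,Q),true) =?= X1,  Y =?= q(true,true).
Bind X1 := p(p(true,Q),true); no other remaining equation mentions X1.
Bind Y := q(true,true); no other remaining equation mentions Y.
Decompose branch/3: W =?= branch(one,d,k),  A =?= p(d,A),  Q =?= q(q(true,d),p(W,one)).
Bind W := branch(one,d,k); substituting into the one remaining equation that mentions W gives: Q =?= q(q(true,d),p(branch(one,d,k),one)). Substituting into the earlier binding gives R := branch(one,d,k).
Occurs check fails: A occurs in p(d,A); the equation A =?= p(d,A) has no finite solution.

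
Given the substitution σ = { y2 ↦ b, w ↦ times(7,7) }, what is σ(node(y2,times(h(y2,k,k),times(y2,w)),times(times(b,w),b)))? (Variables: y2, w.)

Replace each occurrence of y2 with b.
Replace each occurrence of w with times(7,7).
Result: node(b,times(h(b,k,k),times(b,times(7,7))),times(times(b,times(7,7)),b)).

node(b,times(h(b,k,k),times(b,times(7,7))),times(times(b,times(7,7)),b))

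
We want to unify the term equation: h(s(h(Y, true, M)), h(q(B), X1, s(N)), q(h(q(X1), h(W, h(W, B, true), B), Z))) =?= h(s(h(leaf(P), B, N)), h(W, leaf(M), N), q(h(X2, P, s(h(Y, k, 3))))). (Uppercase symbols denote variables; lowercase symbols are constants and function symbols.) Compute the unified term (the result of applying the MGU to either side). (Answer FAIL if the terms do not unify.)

FAIL

Decompose h/3: s(h(Y, true, M)) =?= s(h(leaf(P), B, N)),  h(q(B), X1, s(N)) =?= h(W, leaf(M), N),  q(h(q(X1), h(W, h(W, B, true), B), Z)) =?= q(h(X2, P, s(h(Y, k, 3)))).
Decompose s/1: h(Y, true, M) =?= h(leaf(P), B, N).
Decompose h/3: Y =?= leaf(P),  true =?= B,  M =?= N.
Bind Y := leaf(P); substituting into the one remaining equation that mentions Y gives: q(h(q(X1), h(W, h(W, B, true), B), Z)) =?= q(h(X2, P, s(h(leaf(P), k, 3)))).
Bind B := true; substituting into the 2 remaining equations that mention B gives: h(q(true), X1, s(N)) =?= h(W, leaf(M), N),  q(h(q(X1), h(W, h(W, true, true), true), Z)) =?= q(h(X2, P, s(h(leaf(P), k, 3)))).
Bind M := N; substituting into the one remaining equation that mentions M gives: h(q(true), X1, s(N)) =?= h(W, leaf(N), N).
Decompose h/3: q(true) =?= W,  X1 =?= leaf(N),  s(N) =?= N.
Bind W := q(true); substituting into the one remaining equation that mentions W gives: q(h(q(X1), h(q(true), h(q(true), true, true), true), Z)) =?= q(h(X2, P, s(h(leaf(P), k, 3)))).
Bind X1 := leaf(N); substituting into the one remaining equation that mentions X1 gives: q(h(q(leaf(N)), h(q(true), h(q(true), true, true), true), Z)) =?= q(h(X2, P, s(h(leaf(P), k, 3)))).
Occurs check fails: N occurs in s(N); the equation N =?= s(N) has no finite solution.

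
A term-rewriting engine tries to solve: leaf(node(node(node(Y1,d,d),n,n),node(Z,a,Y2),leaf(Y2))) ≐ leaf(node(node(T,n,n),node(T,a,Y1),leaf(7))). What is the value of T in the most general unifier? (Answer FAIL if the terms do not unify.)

node(7,d,d)

Decompose leaf/1: node(node(node(Y1,d,d),n,n),node(Z,a,Y2),leaf(Y2)) ≐ node(node(T,n,n),node(T,a,Y1),leaf(7)).
Decompose node/3: node(node(Y1,d,d),n,n) ≐ node(T,n,n),  node(Z,a,Y2) ≐ node(T,a,Y1),  leaf(Y2) ≐ leaf(7).
Decompose node/3: node(Y1,d,d) ≐ T,  n ≐ n,  n ≐ n.
Bind T := node(Y1,d,d); substituting into the one remaining equation that mentions T gives: node(Z,a,Y2) ≐ node(node(Y1,d,d),a,Y1).
Delete trivial equation n ≐ n.
Delete trivial equation n ≐ n.
Decompose node/3: Z ≐ node(Y1,d,d),  a ≐ a,  Y2 ≐ Y1.
Bind Z := node(Y1,d,d); no other remaining equation mentions Z.
Delete trivial equation a ≐ a.
Bind Y2 := Y1; substituting into the remaining equation gives: leaf(Y1) ≐ leaf(7).
Decompose leaf/1: Y1 ≐ 7.
Bind Y1 := 7. Substituting into the earlier bindings gives T := node(7,d,d), Z := node(7,d,d), Y2 := 7.
MGU = { T ↦ node(7,d,d), Z ↦ node(7,d,d), Y2 ↦ 7, Y1 ↦ 7 }, so T ↦ node(7,d,d).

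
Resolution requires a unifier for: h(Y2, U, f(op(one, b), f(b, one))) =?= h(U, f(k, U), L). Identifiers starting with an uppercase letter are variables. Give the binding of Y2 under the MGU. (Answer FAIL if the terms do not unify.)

FAIL

Decompose h/3: Y2 =?= U,  U =?= f(k, U),  f(op(one, b), f(b, one)) =?= L.
Bind Y2 := U; no other remaining equation mentions Y2.
Occurs check fails: U occurs in f(k, U); the equation U =?= f(k, U) has no finite solution.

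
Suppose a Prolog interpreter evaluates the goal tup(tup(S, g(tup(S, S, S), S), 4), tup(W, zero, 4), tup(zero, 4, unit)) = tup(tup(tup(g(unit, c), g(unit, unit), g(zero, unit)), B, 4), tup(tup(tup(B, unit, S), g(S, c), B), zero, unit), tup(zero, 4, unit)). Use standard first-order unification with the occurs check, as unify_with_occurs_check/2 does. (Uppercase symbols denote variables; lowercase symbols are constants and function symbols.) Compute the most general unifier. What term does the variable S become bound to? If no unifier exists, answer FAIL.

Decompose tup/3: tup(S, g(tup(S, S, S), S), 4) = tup(tup(g(unit, c), g(unit, unit), g(zero, unit)), B, 4),  tup(W, zero, 4) = tup(tup(tup(B, unit, S), g(S, c), B), zero, unit),  tup(zero, 4, unit) = tup(zero, 4, unit).
Decompose tup/3: S = tup(g(unit, c), g(unit, unit), g(zero, unit)),  g(tup(S, S, S), S) = B,  4 = 4.
Bind S := tup(g(unit, c), g(unit, unit), g(zero, unit)); substituting into the 2 remaining equations that mention S gives: g(tup(tup(g(unit, c), g(unit, unit), g(zero, unit)), tup(g(unit, c), g(unit, unit), g(zero, unit)), tup(g(unit, c), g(unit, unit), g(zero, unit))), tup(g(unit, c), g(unit, unit), g(zero, unit))) = B,  tup(W, zero, 4) = tup(tup(tup(B, unit, tup(g(unit, c), g(unit, unit), g(zero, unit))), g(tup(g(unit, c), g(unit, unit), g(zero, unit)), c), B), zero, unit).
Bind B := g(tup(tup(g(unit, c), g(unit, unit), g(zero, unit)), tup(g(unit, c), g(unit, unit), g(zero, unit)), tup(g(unit, c), g(unit, unit), g(zero, unit))), tup(g(unit, c), g(unit, unit), g(zero, unit))); substituting into the one remaining equation that mentions B gives: tup(W, zero, 4) = tup(tup(tup(g(tup(tup(g(unit, c), g(unit, unit), g(zero, unit)), tup(g(unit, c), g(unit, unit), g(zero, unit)), tup(g(unit, c), g(unit, unit), g(zero, unit))), tup(g(unit, c), g(unit, unit), g(zero, unit))), unit, tup(g(unit, c), g(unit, unit), g(zero, unit))), g(tup(g(unit, c), g(unit, unit), g(zero, unit)), c), g(tup(tup(g(unit, c), g(unit, unit), g(zero, unit)), tup(g(unit, c), g(unit, unit), g(zero, unit)), tup(g(unit, c), g(unit, unit), g(zero, unit))), tup(g(unit, c), g(unit, unit), g(zero, unit)))), zero, unit).
Delete trivial equation 4 = 4.
Decompose tup/3: W = tup(tup(g(tup(tup(g(unit, c), g(unit, unit), g(zero, unit)), tup(g(unit, c), g(unit, unit), g(zero, unit)), tup(g(unit, c), g(unit, unit), g(zero, unit))), tup(g(unit, c), g(unit, unit), g(zero, unit))), unit, tup(g(unit, c), g(unit, unit), g(zero, unit))), g(tup(g(unit, c), g(unit, unit), g(zero, unit)), c), g(tup(tup(g(unit, c), g(unit, unit), g(zero, unit)), tup(g(unit, c), g(unit, unit), g(zero, unit)), tup(g(unit, c), g(unit, unit), g(zero, unit))), tup(g(unit, c), g(unit, unit), g(zero, unit)))),  zero = zero,  4 = unit.
Bind W := tup(tup(g(tup(tup(g(unit, c), g(unit, unit), g(zero, unit)), tup(g(unit, c), g(unit, unit), g(zero, unit)), tup(g(unit, c), g(unit, unit), g(zero, unit))), tup(g(unit, c), g(unit, unit), g(zero, unit))), unit, tup(g(unit, c), g(unit, unit), g(zero, unit))), g(tup(g(unit, c), g(unit, unit), g(zero, unit)), c), g(tup(tup(g(unit, c), g(unit, unit), g(zero, unit)), tup(g(unit, c), g(unit, unit), g(zero, unit)), tup(g(unit, c), g(unit, unit), g(zero, unit))), tup(g(unit, c), g(unit, unit), g(zero, unit)))); no other remaining equation mentions W.
Delete trivial equation zero = zero.
Clash: constants 4 and unit differ; no unifier exists.

FAIL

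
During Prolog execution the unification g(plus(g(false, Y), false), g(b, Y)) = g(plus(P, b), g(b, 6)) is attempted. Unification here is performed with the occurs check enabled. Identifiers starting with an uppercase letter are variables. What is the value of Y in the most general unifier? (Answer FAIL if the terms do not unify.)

FAIL

Decompose g/2: plus(g(false, Y), false) = plus(P, b),  g(b, Y) = g(b, 6).
Decompose plus/2: g(false, Y) = P,  false = b.
Bind P := g(false, Y); no other remaining equation mentions P.
Clash: constants false and b differ; no unifier exists.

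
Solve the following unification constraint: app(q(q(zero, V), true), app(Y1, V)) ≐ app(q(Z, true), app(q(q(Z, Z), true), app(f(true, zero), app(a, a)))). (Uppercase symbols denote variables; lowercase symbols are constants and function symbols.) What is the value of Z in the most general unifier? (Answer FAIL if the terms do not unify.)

Decompose app/2: q(q(zero, V), true) ≐ q(Z, true),  app(Y1, V) ≐ app(q(q(Z, Z), true), app(f(true, zero), app(a, a))).
Decompose q/2: q(zero, V) ≐ Z,  true ≐ true.
Bind Z := q(zero, V); substituting into the one remaining equation that mentions Z gives: app(Y1, V) ≐ app(q(q(q(zero, V), q(zero, V)), true), app(f(true, zero), app(a, a))).
Delete trivial equation true ≐ true.
Decompose app/2: Y1 ≐ q(q(q(zero, V), q(zero, V)), true),  V ≐ app(f(true, zero), app(a, a)).
Bind Y1 := q(q(q(zero, V), q(zero, V)), true); no other remaining equation mentions Y1.
Bind V := app(f(true, zero), app(a, a)). Substituting into the earlier bindings gives Z := q(zero, app(f(true, zero), app(a, a))), Y1 := q(q(q(zero, app(f(true, zero), app(a, a))), q(zero, app(f(true, zero), app(a, a)))), true).
MGU = { Z := q(zero, app(f(true, zero), app(a, a))), Y1 := q(q(q(zero, app(f(true, zero), app(a, a))), q(zero, app(f(true, zero), app(a, a)))), true), V := app(f(true, zero), app(a, a)) }, so Z := q(zero, app(f(true, zero), app(a, a))).

q(zero, app(f(true, zero), app(a, a)))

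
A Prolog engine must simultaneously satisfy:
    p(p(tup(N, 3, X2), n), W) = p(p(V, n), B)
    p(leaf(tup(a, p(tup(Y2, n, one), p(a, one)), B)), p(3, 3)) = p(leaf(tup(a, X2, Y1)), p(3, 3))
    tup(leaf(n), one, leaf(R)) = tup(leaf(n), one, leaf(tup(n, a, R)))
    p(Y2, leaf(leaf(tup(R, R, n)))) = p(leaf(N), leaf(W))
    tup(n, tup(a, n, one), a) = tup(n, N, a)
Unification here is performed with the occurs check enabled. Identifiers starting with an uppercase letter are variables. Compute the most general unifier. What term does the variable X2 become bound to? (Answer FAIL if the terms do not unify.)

Decompose p/2: p(tup(N, 3, X2), n) = p(V, n),  W = B.
Decompose p/2: tup(N, 3, X2) = V,  n = n.
Bind V := tup(N, 3, X2); no other remaining equation mentions V.
Delete trivial equation n = n.
Bind W := B; substituting into the one remaining equation that mentions W gives: p(Y2, leaf(leaf(tup(R, R, n)))) = p(leaf(N), leaf(B)).
Decompose p/2: leaf(tup(a, p(tup(Y2, n, one), p(a, one)), B)) = leaf(tup(a, X2, Y1)),  p(3, 3) = p(3, 3).
Decompose leaf/1: tup(a, p(tup(Y2, n, one), p(a, one)), B) = tup(a, X2, Y1).
Decompose tup/3: a = a,  p(tup(Y2, n, one), p(a, one)) = X2,  B = Y1.
Delete trivial equation a = a.
Bind X2 := p(tup(Y2, n, one), p(a, one)); no other remaining equation mentions X2. Substituting into the earlier binding gives V := tup(N, 3, p(tup(Y2, n, one), p(a, one))).
Bind B := Y1; substituting into the one remaining equation that mentions B gives: p(Y2, leaf(leaf(tup(R, R, n)))) = p(leaf(N), leaf(Y1)). Substituting into the earlier binding gives W := Y1.
Delete trivial equation p(3, 3) = p(3, 3).
Decompose tup/3: leaf(n) = leaf(n),  one = one,  leaf(R) = leaf(tup(n, a, R)).
Delete trivial equation leaf(n) = leaf(n).
Delete trivial equation one = one.
Decompose leaf/1: R = tup(n, a, R).
Occurs check fails: R occurs in tup(n, a, R); the equation R = tup(n, a, R) has no finite solution.

FAIL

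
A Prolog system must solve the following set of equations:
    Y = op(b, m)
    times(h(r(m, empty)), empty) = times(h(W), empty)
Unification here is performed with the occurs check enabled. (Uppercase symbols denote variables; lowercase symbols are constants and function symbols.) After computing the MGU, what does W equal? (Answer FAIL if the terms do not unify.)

r(m, empty)

Bind Y := op(b, m); no other remaining equation mentions Y.
Decompose times/2: h(r(m, empty)) = h(W),  empty = empty.
Decompose h/1: r(m, empty) = W.
Bind W := r(m, empty); no other remaining equation mentions W.
Delete trivial equation empty = empty.
MGU = { Y -> op(b, m), W -> r(m, empty) }, so W -> r(m, empty).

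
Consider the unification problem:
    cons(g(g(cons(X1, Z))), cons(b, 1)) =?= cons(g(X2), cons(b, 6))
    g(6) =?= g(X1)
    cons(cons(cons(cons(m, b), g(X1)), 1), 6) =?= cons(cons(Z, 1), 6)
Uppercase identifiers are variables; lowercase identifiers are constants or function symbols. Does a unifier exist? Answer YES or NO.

Decompose cons/2: g(g(cons(X1, Z))) =?= g(X2),  cons(b, 1) =?= cons(b, 6).
Decompose g/1: g(cons(X1, Z)) =?= X2.
Bind X2 := g(cons(X1, Z)); no other remaining equation mentions X2.
Decompose cons/2: b =?= b,  1 =?= 6.
Delete trivial equation b =?= b.
Clash: constants 1 and 6 differ; no unifier exists.

NO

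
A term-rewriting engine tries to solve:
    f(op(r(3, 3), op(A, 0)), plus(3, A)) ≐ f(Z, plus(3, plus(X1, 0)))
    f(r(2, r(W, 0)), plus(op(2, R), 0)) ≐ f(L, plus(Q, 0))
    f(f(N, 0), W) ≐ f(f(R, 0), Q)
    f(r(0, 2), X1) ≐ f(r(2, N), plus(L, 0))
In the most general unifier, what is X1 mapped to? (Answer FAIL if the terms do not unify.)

Decompose f/2: op(r(3, 3), op(A, 0)) ≐ Z,  plus(3, A) ≐ plus(3, plus(X1, 0)).
Bind Z := op(r(3, 3), op(A, 0)); no other remaining equation mentions Z.
Decompose plus/2: 3 ≐ 3,  A ≐ plus(X1, 0).
Delete trivial equation 3 ≐ 3.
Bind A := plus(X1, 0); no other remaining equation mentions A. Substituting into the earlier binding gives Z := op(r(3, 3), op(plus(X1, 0), 0)).
Decompose f/2: r(2, r(W, 0)) ≐ L,  plus(op(2, R), 0) ≐ plus(Q, 0).
Bind L := r(2, r(W, 0)); substituting into the one remaining equation that mentions L gives: f(r(0, 2), X1) ≐ f(r(2, N), plus(r(2, r(W, 0)), 0)).
Decompose plus/2: op(2, R) ≐ Q,  0 ≐ 0.
Bind Q := op(2, R); substituting into the one remaining equation that mentions Q gives: f(f(N, 0), W) ≐ f(f(R, 0), op(2, R)).
Delete trivial equation 0 ≐ 0.
Decompose f/2: f(N, 0) ≐ f(R, 0),  W ≐ op(2, R).
Decompose f/2: N ≐ R,  0 ≐ 0.
Bind N := R; substituting into the one remaining equation that mentions N gives: f(r(0, 2), X1) ≐ f(r(2, R), plus(r(2, r(W, 0)), 0)).
Delete trivial equation 0 ≐ 0.
Bind W := op(2, R); substituting into the remaining equation gives: f(r(0, 2), X1) ≐ f(r(2, R), plus(r(2, r(op(2, R), 0)), 0)). Substituting into the earlier binding gives L := r(2, r(op(2, R), 0)).
Decompose f/2: r(0, 2) ≐ r(2, R),  X1 ≐ plus(r(2, r(op(2, R), 0)), 0).
Decompose r/2: 0 ≐ 2,  2 ≐ R.
Clash: constants 0 and 2 differ; no unifier exists.

FAIL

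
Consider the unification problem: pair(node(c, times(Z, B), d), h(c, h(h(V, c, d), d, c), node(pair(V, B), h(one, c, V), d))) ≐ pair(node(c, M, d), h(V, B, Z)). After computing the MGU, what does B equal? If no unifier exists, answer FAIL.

Decompose pair/2: node(c, times(Z, B), d) ≐ node(c, M, d),  h(c, h(h(V, c, d), d, c), node(pair(V, B), h(one, c, V), d)) ≐ h(V, B, Z).
Decompose node/3: c ≐ c,  times(Z, B) ≐ M,  d ≐ d.
Delete trivial equation c ≐ c.
Bind M := times(Z, B); no other remaining equation mentions M.
Delete trivial equation d ≐ d.
Decompose h/3: c ≐ V,  h(h(V, c, d), d, c) ≐ B,  node(pair(V, B), h(one, c, V), d) ≐ Z.
Bind V := c; substituting into the remaining equations gives: h(h(c, c, d), d, c) ≐ B,  node(pair(c, B), h(one, c, c), d) ≐ Z.
Bind B := h(h(c, c, d), d, c); substituting into the remaining equation gives: node(pair(c, h(h(c, c, d), d, c)), h(one, c, c), d) ≐ Z. Substituting into the earlier binding gives M := times(Z, h(h(c, c, d), d, c)).
Bind Z := node(pair(c, h(h(c, c, d), d, c)), h(one, c, c), d). Substituting into the earlier binding gives M := times(node(pair(c, h(h(c, c, d), d, c)), h(one, c, c), d), h(h(c, c, d), d, c)).
MGU = { M ↦ times(node(pair(c, h(h(c, c, d), d, c)), h(one, c, c), d), h(h(c, c, d), d, c)), V ↦ c, B ↦ h(h(c, c, d), d, c), Z ↦ node(pair(c, h(h(c, c, d), d, c)), h(one, c, c), d) }, so B ↦ h(h(c, c, d), d, c).

h(h(c, c, d), d, c)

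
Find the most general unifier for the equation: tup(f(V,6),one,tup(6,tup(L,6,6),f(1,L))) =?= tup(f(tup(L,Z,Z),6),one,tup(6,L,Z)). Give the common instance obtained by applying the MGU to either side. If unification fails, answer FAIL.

FAIL

Decompose tup/3: f(V,6) =?= f(tup(L,Z,Z),6),  one =?= one,  tup(6,tup(L,6,6),f(1,L)) =?= tup(6,L,Z).
Decompose f/2: V =?= tup(L,Z,Z),  6 =?= 6.
Bind V := tup(L,Z,Z); no other remaining equation mentions V.
Delete trivial equation 6 =?= 6.
Delete trivial equation one =?= one.
Decompose tup/3: 6 =?= 6,  tup(L,6,6) =?= L,  f(1,L) =?= Z.
Delete trivial equation 6 =?= 6.
Occurs check fails: L occurs in tup(L,6,6); the equation L =?= tup(L,6,6) has no finite solution.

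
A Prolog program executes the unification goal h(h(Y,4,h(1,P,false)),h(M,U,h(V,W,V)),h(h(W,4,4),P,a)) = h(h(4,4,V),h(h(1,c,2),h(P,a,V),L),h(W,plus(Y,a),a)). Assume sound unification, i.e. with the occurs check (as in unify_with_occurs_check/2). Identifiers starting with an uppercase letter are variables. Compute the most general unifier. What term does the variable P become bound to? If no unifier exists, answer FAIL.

FAIL

Decompose h/3: h(Y,4,h(1,P,false)) = h(4,4,V),  h(M,U,h(V,W,V)) = h(h(1,c,2),h(P,a,V),L),  h(h(W,4,4),P,a) = h(W,plus(Y,a),a).
Decompose h/3: Y = 4,  4 = 4,  h(1,P,false) = V.
Bind Y := 4; substituting into the one remaining equation that mentions Y gives: h(h(W,4,4),P,a) = h(W,plus(4,a),a).
Delete trivial equation 4 = 4.
Bind V := h(1,P,false); substituting into the one remaining equation that mentions V gives: h(M,U,h(h(1,P,false),W,h(1,P,false))) = h(h(1,c,2),h(P,a,h(1,P,false)),L).
Decompose h/3: M = h(1,c,2),  U = h(P,a,h(1,P,false)),  h(h(1,P,false),W,h(1,P,false)) = L.
Bind M := h(1,c,2); no other remaining equation mentions M.
Bind U := h(P,a,h(1,P,false)); no other remaining equation mentions U.
Bind L := h(h(1,P,false),W,h(1,P,false)); no other remaining equation mentions L.
Decompose h/3: h(W,4,4) = W,  P = plus(4,a),  a = a.
Occurs check fails: W occurs in h(W,4,4); the equation W = h(W,4,4) has no finite solution.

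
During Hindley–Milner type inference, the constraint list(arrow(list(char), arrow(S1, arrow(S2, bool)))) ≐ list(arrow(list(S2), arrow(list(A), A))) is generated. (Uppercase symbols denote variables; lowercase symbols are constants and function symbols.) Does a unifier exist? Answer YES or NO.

Decompose list/1: arrow(list(char), arrow(S1, arrow(S2, bool))) ≐ arrow(list(S2), arrow(list(A), A)).
Decompose arrow/2: list(char) ≐ list(S2),  arrow(S1, arrow(S2, bool)) ≐ arrow(list(A), A).
Decompose list/1: char ≐ S2.
Bind S2 := char; substituting into the remaining equation gives: arrow(S1, arrow(char, bool)) ≐ arrow(list(A), A).
Decompose arrow/2: S1 ≐ list(A),  arrow(char, bool) ≐ A.
Bind S1 := list(A); no other remaining equation mentions S1.
Bind A := arrow(char, bool). Substituting into the earlier binding gives S1 := list(arrow(char, bool)).
No equations remain and no clash or occurs-check failure arose, so a unifier exists.

YES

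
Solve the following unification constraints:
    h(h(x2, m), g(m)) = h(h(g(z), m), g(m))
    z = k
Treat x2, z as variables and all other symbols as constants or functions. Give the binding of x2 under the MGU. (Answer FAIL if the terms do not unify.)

g(k)

Decompose h/2: h(x2, m) = h(g(z), m),  g(m) = g(m).
Decompose h/2: x2 = g(z),  m = m.
Bind x2 := g(z); no other remaining equation mentions x2.
Delete trivial equation m = m.
Delete trivial equation g(m) = g(m).
Bind z := k. Substituting into the earlier binding gives x2 := g(k).
MGU = { x2 ↦ g(k), z ↦ k }, so x2 ↦ g(k).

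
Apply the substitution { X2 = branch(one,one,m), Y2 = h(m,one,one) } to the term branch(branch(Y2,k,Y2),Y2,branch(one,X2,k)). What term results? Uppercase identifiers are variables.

branch(branch(h(m,one,one),k,h(m,one,one)),h(m,one,one),branch(one,branch(one,one,m),k))

Replace each occurrence of X2 with branch(one,one,m).
Replace each occurrence of Y2 with h(m,one,one).
Result: branch(branch(h(m,one,one),k,h(m,one,one)),h(m,one,one),branch(one,branch(one,one,m),k)).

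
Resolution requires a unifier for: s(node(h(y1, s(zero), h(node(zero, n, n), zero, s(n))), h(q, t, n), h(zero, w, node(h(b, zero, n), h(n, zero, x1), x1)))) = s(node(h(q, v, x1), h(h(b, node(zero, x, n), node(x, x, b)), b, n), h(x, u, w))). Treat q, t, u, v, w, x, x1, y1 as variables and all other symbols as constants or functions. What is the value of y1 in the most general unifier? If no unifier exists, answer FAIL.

Decompose s/1: node(h(y1, s(zero), h(node(zero, n, n), zero, s(n))), h(q, t, n), h(zero, w, node(h(b, zero, n), h(n, zero, x1), x1))) = node(h(q, v, x1), h(h(b, node(zero, x, n), node(x, x, b)), b, n), h(x, u, w)).
Decompose node/3: h(y1, s(zero), h(node(zero, n, n), zero, s(n))) = h(q, v, x1),  h(q, t, n) = h(h(b, node(zero, x, n), node(x, x, b)), b, n),  h(zero, w, node(h(b, zero, n), h(n, zero, x1), x1)) = h(x, u, w).
Decompose h/3: y1 = q,  s(zero) = v,  h(node(zero, n, n), zero, s(n)) = x1.
Bind y1 := q; no other remaining equation mentions y1.
Bind v := s(zero); no other remaining equation mentions v.
Bind x1 := h(node(zero, n, n), zero, s(n)); substituting into the one remaining equation that mentions x1 gives: h(zero, w, node(h(b, zero, n), h(n, zero, h(node(zero, n, n), zero, s(n))), h(node(zero, n, n), zero, s(n)))) = h(x, u, w).
Decompose h/3: q = h(b, node(zero, x, n), node(x, x, b)),  t = b,  n = n.
Bind q := h(b, node(zero, x, n), node(x, x, b)); no other remaining equation mentions q. Substituting into the earlier binding gives y1 := h(b, node(zero, x, n), node(x, x, b)).
Bind t := b; no other remaining equation mentions t.
Delete trivial equation n = n.
Decompose h/3: zero = x,  w = u,  node(h(b, zero, n), h(n, zero, h(node(zero, n, n), zero, s(n))), h(node(zero, n, n), zero, s(n))) = w.
Bind x := zero; no other remaining equation mentions x. Substituting into the earlier bindings gives y1 := h(b, node(zero, zero, n), node(zero, zero, b)), q := h(b, node(zero, zero, n), node(zero, zero, b)).
Bind w := u; substituting into the remaining equation gives: node(h(b, zero, n), h(n, zero, h(node(zero, n, n), zero, s(n))), h(node(zero, n, n), zero, s(n))) = u.
Bind u := node(h(b, zero, n), h(n, zero, h(node(zero, n, n), zero, s(n))), h(node(zero, n, n), zero, s(n))). Substituting into the earlier binding gives w := node(h(b, zero, n), h(n, zero, h(node(zero, n, n), zero, s(n))), h(node(zero, n, n), zero, s(n))).
MGU = { y1 ↦ h(b, node(zero, zero, n), node(zero, zero, b)), v ↦ s(zero), x1 ↦ h(node(zero, n, n), zero, s(n)), q ↦ h(b, node(zero, zero, n), node(zero, zero, b)), t ↦ b, x ↦ zero, w ↦ node(h(b, zero, n), h(n, zero, h(node(zero, n, n), zero, s(n))), h(node(zero, n, n), zero, s(n))), u ↦ node(h(b, zero, n), h(n, zero, h(node(zero, n, n), zero, s(n))), h(node(zero, n, n), zero, s(n))) }, so y1 ↦ h(b, node(zero, zero, n), node(zero, zero, b)).

h(b, node(zero, zero, n), node(zero, zero, b))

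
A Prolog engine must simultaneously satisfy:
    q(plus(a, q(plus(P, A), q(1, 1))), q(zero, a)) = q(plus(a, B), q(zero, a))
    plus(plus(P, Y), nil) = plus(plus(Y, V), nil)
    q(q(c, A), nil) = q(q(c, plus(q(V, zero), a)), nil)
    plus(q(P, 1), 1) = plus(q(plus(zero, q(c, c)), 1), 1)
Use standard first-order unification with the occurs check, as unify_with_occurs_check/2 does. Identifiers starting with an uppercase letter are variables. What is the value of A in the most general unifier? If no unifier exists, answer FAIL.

plus(q(plus(zero, q(c, c)), zero), a)

Decompose q/2: plus(a, q(plus(P, A), q(1, 1))) = plus(a, B),  q(zero, a) = q(zero, a).
Decompose plus/2: a = a,  q(plus(P, A), q(1, 1)) = B.
Delete trivial equation a = a.
Bind B := q(plus(P, A), q(1, 1)); no other remaining equation mentions B.
Delete trivial equation q(zero, a) = q(zero, a).
Decompose plus/2: plus(P, Y) = plus(Y, V),  nil = nil.
Decompose plus/2: P = Y,  Y = V.
Bind P := Y; substituting into the one remaining equation that mentions P gives: plus(q(Y, 1), 1) = plus(q(plus(zero, q(c, c)), 1), 1). Substituting into the earlier binding gives B := q(plus(Y, A), q(1, 1)).
Bind Y := V; substituting into the one remaining equation that mentions Y gives: plus(q(V, 1), 1) = plus(q(plus(zero, q(c, c)), 1), 1). Substituting into the earlier bindings gives B := q(plus(V, A), q(1, 1)), P := V.
Delete trivial equation nil = nil.
Decompose q/2: q(c, A) = q(c, plus(q(V, zero), a)),  nil = nil.
Decompose q/2: c = c,  A = plus(q(V, zero), a).
Delete trivial equation c = c.
Bind A := plus(q(V, zero), a); no other remaining equation mentions A. Substituting into the earlier binding gives B := q(plus(V, plus(q(V, zero), a)), q(1, 1)).
Delete trivial equation nil = nil.
Decompose plus/2: q(V, 1) = q(plus(zero, q(c, c)), 1),  1 = 1.
Decompose q/2: V = plus(zero, q(c, c)),  1 = 1.
Bind V := plus(zero, q(c, c)); no other remaining equation mentions V. Substituting into the earlier bindings gives B := q(plus(plus(zero, q(c, c)), plus(q(plus(zero, q(c, c)), zero), a)), q(1, 1)), P := plus(zero, q(c, c)), Y := plus(zero, q(c, c)), A := plus(q(plus(zero, q(c, c)), zero), a).
Delete trivial equation 1 = 1.
Delete trivial equation 1 = 1.
MGU = { B = q(plus(plus(zero, q(c, c)), plus(q(plus(zero, q(c, c)), zero), a)), q(1, 1)), P = plus(zero, q(c, c)), Y = plus(zero, q(c, c)), A = plus(q(plus(zero, q(c, c)), zero), a), V = plus(zero, q(c, c)) }, so A = plus(q(plus(zero, q(c, c)), zero), a).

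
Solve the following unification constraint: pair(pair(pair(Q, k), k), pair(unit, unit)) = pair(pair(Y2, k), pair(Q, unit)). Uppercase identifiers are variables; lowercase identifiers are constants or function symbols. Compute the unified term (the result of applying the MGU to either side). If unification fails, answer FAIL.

Decompose pair/2: pair(pair(Q, k), k) = pair(Y2, k),  pair(unit, unit) = pair(Q, unit).
Decompose pair/2: pair(Q, k) = Y2,  k = k.
Bind Y2 := pair(Q, k); no other remaining equation mentions Y2.
Delete trivial equation k = k.
Decompose pair/2: unit = Q,  unit = unit.
Bind Q := unit; no other remaining equation mentions Q. Substituting into the earlier binding gives Y2 := pair(unit, k).
Delete trivial equation unit = unit.
Applying the MGU to either side gives pair(pair(pair(unit, k), k), pair(unit, unit)).

pair(pair(pair(unit, k), k), pair(unit, unit))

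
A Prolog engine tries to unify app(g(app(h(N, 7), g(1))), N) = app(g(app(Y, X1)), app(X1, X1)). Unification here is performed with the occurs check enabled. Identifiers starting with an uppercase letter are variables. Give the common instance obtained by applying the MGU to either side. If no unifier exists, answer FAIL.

Decompose app/2: g(app(h(N, 7), g(1))) = g(app(Y, X1)),  N = app(X1, X1).
Decompose g/1: app(h(N, 7), g(1)) = app(Y, X1).
Decompose app/2: h(N, 7) = Y,  g(1) = X1.
Bind Y := h(N, 7); no other remaining equation mentions Y.
Bind X1 := g(1); substituting into the remaining equation gives: N = app(g(1), g(1)).
Bind N := app(g(1), g(1)). Substituting into the earlier binding gives Y := h(app(g(1), g(1)), 7).
Applying the MGU to either side gives app(g(app(h(app(g(1), g(1)), 7), g(1))), app(g(1), g(1))).

app(g(app(h(app(g(1), g(1)), 7), g(1))), app(g(1), g(1)))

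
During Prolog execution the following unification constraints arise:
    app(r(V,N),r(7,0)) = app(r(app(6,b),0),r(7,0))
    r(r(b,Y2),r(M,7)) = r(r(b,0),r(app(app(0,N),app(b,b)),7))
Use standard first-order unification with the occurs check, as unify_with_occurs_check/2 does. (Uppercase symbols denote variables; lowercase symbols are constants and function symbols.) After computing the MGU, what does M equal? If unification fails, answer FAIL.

app(app(0,0),app(b,b))

Decompose app/2: r(V,N) = r(app(6,b),0),  r(7,0) = r(7,0).
Decompose r/2: V = app(6,b),  N = 0.
Bind V := app(6,b); no other remaining equation mentions V.
Bind N := 0; substituting into the one remaining equation that mentions N gives: r(r(b,Y2),r(M,7)) = r(r(b,0),r(app(app(0,0),app(b,b)),7)).
Delete trivial equation r(7,0) = r(7,0).
Decompose r/2: r(b,Y2) = r(b,0),  r(M,7) = r(app(app(0,0),app(b,b)),7).
Decompose r/2: b = b,  Y2 = 0.
Delete trivial equation b = b.
Bind Y2 := 0; no other remaining equation mentions Y2.
Decompose r/2: M = app(app(0,0),app(b,b)),  7 = 7.
Bind M := app(app(0,0),app(b,b)); no other remaining equation mentions M.
Delete trivial equation 7 = 7.
MGU = { V = app(6,b), N = 0, Y2 = 0, M = app(app(0,0),app(b,b)) }, so M = app(app(0,0),app(b,b)).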